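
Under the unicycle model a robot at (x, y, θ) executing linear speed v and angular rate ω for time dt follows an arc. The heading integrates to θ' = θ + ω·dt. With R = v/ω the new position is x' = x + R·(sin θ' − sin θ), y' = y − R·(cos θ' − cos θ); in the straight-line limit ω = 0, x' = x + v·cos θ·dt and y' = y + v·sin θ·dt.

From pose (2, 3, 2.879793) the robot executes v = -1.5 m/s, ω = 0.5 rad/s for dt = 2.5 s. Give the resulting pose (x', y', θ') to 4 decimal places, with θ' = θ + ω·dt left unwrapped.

θ' = 2.8798 + 0.5·2.5 = 4.1298
R = v/ω = -1.5/0.5 = -3.0000
x' = 2 + -3.0000·(sin 4.1298 − sin 2.8798) = 5.2816
y' = 3 − -3.0000·(cos 4.1298 − cos 2.8798) = 4.2472

(5.2816, 4.2472, 4.1298)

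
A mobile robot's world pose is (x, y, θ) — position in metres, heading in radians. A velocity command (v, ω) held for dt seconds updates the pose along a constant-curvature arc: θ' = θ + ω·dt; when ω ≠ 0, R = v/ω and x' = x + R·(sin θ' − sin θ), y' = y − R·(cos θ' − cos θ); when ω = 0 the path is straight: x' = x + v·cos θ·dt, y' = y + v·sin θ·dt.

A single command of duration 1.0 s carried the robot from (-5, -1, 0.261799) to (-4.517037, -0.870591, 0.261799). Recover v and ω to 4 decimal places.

Δθ = 0.261799 − 0.261799 = 0.000000
ω = Δθ/dt = 0.000000/1.0 = 0.0000
ω = 0 → v = (Δx·cos θ + Δy·sin θ)/dt = 0.5000

v = 0.5000, ω = 0.0000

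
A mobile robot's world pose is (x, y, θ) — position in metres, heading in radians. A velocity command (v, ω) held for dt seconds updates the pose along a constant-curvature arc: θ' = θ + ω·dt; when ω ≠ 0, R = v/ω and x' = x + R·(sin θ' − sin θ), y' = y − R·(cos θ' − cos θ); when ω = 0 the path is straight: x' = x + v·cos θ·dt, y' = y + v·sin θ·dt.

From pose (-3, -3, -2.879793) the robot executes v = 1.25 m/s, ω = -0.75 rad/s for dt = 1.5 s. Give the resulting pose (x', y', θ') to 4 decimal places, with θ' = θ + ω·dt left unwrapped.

θ' = -2.8798 + -0.75·1.5 = -4.0048
R = v/ω = 1.25/-0.75 = -1.6667
x' = -3 + -1.6667·(sin -4.0048 − sin -2.8798) = -4.6979
y' = -3 − -1.6667·(cos -4.0048 − cos -2.8798) = -2.4735

(-4.6979, -2.4735, -4.0048)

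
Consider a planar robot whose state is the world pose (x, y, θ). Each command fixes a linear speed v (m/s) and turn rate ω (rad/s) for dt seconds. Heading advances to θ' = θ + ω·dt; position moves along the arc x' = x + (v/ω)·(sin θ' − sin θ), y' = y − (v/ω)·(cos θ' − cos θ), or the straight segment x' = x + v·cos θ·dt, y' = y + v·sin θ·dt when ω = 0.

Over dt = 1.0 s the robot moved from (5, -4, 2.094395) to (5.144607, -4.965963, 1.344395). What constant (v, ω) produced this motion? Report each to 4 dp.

v = -1.0000, ω = -0.7500

Δθ = 1.344395 − 2.094395 = -0.750000
ω = Δθ/dt = -0.750000/1.0 = -0.7500
R = −Δy/(cos θ' − cos θ) = 1.3333
v = R·ω = 1.3333·-0.7500 = -1.0000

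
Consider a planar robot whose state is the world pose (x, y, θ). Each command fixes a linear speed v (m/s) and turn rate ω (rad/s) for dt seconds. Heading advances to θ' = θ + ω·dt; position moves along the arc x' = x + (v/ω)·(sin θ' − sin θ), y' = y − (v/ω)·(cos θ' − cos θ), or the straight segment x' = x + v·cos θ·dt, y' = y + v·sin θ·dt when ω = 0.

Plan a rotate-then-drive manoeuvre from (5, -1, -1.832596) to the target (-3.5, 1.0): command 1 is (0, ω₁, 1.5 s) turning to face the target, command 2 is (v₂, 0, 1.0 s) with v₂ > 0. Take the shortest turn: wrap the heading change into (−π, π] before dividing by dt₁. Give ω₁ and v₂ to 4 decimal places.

heading to target = atan2(1−-1, -3.5−5) = 2.9105
Δθ = wrap(2.9105 − -1.8326) = -1.5401; ω₁ = Δθ/dt₁ = -1.0267
distance = √((-3.5−5)² + (1−-1)²) = 8.7321; v₂ = distance/dt₂ = 8.7321

ω₁ = -1.0267, v₂ = 8.7321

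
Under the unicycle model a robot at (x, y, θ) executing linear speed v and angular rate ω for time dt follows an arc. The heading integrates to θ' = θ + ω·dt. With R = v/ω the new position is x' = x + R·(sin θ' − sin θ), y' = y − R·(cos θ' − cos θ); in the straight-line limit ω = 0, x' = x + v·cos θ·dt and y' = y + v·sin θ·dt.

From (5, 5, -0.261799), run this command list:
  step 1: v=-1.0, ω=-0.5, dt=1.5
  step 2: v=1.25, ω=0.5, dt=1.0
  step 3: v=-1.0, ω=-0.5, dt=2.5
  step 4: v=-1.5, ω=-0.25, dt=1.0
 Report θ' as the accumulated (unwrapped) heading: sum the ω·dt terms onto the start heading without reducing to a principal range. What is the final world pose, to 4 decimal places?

(4.1980, 8.5628, -2.0118)

step 1: θ'=-1.0118 (R=2.0000) → pose (3.8221, 5.8712, -1.0118)
step 2: θ'=-0.5118 (R=2.5000) → pose (4.7172, 5.0174, -0.5118)
step 3: θ'=-1.7618 (R=2.0000) → pose (3.7330, 7.1408, -1.7618)
step 4: θ'=-2.0118 (R=6.0000) → pose (4.1980, 8.5628, -2.0118)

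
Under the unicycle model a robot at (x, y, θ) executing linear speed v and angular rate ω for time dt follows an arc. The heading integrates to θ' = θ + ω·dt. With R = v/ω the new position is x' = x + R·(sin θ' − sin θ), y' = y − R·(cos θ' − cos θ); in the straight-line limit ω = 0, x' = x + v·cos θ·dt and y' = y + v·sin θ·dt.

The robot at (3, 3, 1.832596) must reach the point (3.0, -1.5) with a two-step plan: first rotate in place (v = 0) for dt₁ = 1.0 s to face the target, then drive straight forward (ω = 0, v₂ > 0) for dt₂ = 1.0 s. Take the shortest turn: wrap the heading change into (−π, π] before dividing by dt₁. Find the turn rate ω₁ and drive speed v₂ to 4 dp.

ω₁ = 2.8798, v₂ = 4.5000

heading to target = atan2(-1.5−3, 3−3) = -1.5708
Δθ = wrap(-1.5708 − 1.8326) = 2.8798; ω₁ = Δθ/dt₁ = 2.8798
distance = √((3−3)² + (-1.5−3)²) = 4.5000; v₂ = distance/dt₂ = 4.5000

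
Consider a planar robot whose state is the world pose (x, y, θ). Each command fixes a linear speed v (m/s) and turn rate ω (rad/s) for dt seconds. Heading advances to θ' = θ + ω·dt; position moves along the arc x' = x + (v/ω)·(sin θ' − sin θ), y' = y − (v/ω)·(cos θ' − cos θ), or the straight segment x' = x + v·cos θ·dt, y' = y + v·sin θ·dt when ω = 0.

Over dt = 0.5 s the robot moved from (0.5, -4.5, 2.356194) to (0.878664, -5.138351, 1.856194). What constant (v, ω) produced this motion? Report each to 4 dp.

v = -1.5000, ω = -1.0000

Δθ = 1.856194 − 2.356194 = -0.500000
ω = Δθ/dt = -0.500000/0.5 = -1.0000
R = −Δy/(cos θ' − cos θ) = 1.5000
v = R·ω = 1.5000·-1.0000 = -1.5000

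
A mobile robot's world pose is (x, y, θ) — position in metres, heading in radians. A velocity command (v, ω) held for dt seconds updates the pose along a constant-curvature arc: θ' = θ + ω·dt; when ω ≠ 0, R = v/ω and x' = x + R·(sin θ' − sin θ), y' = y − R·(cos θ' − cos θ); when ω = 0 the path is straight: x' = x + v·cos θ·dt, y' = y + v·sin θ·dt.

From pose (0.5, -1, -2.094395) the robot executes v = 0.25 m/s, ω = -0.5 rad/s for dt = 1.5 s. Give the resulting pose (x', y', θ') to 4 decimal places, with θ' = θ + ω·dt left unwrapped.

(0.2134, -1.2281, -2.8444)

θ' = -2.0944 + -0.5·1.5 = -2.8444
R = v/ω = 0.25/-0.5 = -0.5000
x' = 0.5 + -0.5000·(sin -2.8444 − sin -2.0944) = 0.2134
y' = -1 − -0.5000·(cos -2.8444 − cos -2.0944) = -1.2281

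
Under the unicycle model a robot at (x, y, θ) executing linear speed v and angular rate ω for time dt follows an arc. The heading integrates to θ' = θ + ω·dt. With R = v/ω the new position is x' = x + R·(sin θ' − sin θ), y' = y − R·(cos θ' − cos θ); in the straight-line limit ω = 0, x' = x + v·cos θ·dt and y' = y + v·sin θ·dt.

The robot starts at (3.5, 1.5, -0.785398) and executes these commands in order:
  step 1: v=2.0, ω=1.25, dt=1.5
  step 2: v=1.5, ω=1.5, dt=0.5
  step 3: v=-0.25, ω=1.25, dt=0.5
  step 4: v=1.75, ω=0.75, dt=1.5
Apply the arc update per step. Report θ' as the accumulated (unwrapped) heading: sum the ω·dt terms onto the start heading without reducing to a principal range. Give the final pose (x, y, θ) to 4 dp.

(3.7224, 2.8008, 3.5896)

step 1: θ'=1.0896 (R=1.6000) → pose (6.0497, 1.8908, 1.0896)
step 2: θ'=1.8396 (R=1.0000) → pose (6.1273, 2.6192, 1.8396)
step 3: θ'=2.4646 (R=-0.2000) → pose (6.1949, 2.5165, 2.4646)
step 4: θ'=3.5896 (R=2.3333) → pose (3.7224, 2.8008, 3.5896)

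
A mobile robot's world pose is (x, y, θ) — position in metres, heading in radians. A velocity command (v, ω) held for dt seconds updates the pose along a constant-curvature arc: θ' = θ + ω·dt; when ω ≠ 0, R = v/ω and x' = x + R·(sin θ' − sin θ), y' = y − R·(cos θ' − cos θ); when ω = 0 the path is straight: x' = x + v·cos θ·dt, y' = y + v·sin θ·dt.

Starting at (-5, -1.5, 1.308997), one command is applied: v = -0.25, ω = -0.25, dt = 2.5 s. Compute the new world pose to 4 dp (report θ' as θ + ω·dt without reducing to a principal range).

θ' = 1.3090 + -0.25·2.5 = 0.6840
R = v/ω = -0.25/-0.25 = 1.0000
x' = -5 + 1.0000·(sin 0.6840 − sin 1.3090) = -5.3340
y' = -1.5 − 1.0000·(cos 0.6840 − cos 1.3090) = -2.0162

(-5.3340, -2.0162, 0.6840)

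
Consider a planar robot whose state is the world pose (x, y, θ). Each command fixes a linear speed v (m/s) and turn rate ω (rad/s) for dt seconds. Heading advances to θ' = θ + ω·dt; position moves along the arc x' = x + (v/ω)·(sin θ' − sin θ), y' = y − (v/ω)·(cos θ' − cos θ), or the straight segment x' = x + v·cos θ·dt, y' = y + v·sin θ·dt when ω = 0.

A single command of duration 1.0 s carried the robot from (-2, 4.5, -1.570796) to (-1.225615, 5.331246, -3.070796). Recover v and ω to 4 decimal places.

Δθ = -3.070796 − -1.570796 = -1.500000
ω = Δθ/dt = -1.500000/1.0 = -1.5000
R = −Δy/(cos θ' − cos θ) = 0.8333
v = R·ω = 0.8333·-1.5000 = -1.2500

v = -1.2500, ω = -1.5000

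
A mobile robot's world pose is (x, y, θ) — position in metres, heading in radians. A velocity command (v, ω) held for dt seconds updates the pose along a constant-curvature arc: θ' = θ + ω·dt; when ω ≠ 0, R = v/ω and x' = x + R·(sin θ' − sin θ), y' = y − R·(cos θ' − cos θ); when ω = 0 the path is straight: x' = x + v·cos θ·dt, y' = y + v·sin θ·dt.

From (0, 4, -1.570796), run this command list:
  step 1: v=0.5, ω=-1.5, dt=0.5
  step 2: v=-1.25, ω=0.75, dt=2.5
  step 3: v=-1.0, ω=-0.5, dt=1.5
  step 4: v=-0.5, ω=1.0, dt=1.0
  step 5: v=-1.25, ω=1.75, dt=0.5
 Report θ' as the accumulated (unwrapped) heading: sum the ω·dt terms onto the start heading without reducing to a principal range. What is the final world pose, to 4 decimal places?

step 1: θ'=-2.3208 (R=-0.3333) → pose (-0.0894, 3.7728, -2.3208)
step 2: θ'=-0.4458 (R=-1.6667) → pose (-0.5903, 6.4126, -0.4458)
step 3: θ'=-1.1958 (R=2.0000) → pose (-1.5890, 7.4846, -1.1958)
step 4: θ'=-0.1958 (R=-0.5000) → pose (-1.9569, 7.7919, -0.1958)
step 5: θ'=0.6792 (R=-0.7143) → pose (-2.5446, 7.6471, 0.6792)

(-2.5446, 7.6471, 0.6792)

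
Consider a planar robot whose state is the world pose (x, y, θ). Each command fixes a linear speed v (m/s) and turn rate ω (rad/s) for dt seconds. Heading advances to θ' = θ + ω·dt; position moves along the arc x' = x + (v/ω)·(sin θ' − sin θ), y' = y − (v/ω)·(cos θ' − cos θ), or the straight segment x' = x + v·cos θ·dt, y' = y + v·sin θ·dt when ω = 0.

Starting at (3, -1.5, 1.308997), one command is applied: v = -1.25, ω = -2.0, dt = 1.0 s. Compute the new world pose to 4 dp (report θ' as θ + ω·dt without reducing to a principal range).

(1.9980, -1.8199, -0.6910)

θ' = 1.3090 + -2.0·1.0 = -0.6910
R = v/ω = -1.25/-2.0 = 0.6250
x' = 3 + 0.6250·(sin -0.6910 − sin 1.3090) = 1.9980
y' = -1.5 − 0.6250·(cos -0.6910 − cos 1.3090) = -1.8199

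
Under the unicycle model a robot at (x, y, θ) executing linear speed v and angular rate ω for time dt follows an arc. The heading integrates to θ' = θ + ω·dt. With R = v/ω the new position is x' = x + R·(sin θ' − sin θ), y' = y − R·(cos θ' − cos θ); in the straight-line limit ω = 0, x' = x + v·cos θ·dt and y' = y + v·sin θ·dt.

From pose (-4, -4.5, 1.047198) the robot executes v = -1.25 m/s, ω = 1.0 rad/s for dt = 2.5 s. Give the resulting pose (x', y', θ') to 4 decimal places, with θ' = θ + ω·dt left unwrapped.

(-2.4242, -6.2736, 3.5472)

θ' = 1.0472 + 1.0·2.5 = 3.5472
R = v/ω = -1.25/1.0 = -1.2500
x' = -4 + -1.2500·(sin 3.5472 − sin 1.0472) = -2.4242
y' = -4.5 − -1.2500·(cos 3.5472 − cos 1.0472) = -6.2736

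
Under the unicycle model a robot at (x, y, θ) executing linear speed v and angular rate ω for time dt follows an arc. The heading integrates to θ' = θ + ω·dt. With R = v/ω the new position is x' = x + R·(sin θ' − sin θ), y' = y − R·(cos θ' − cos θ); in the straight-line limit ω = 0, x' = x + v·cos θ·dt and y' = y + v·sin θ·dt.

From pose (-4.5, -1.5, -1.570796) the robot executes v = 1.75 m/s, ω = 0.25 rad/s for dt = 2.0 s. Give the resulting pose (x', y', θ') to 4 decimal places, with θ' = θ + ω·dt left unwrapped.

(-3.6431, -4.8560, -1.0708)

θ' = -1.5708 + 0.25·2.0 = -1.0708
R = v/ω = 1.75/0.25 = 7.0000
x' = -4.5 + 7.0000·(sin -1.0708 − sin -1.5708) = -3.6431
y' = -1.5 − 7.0000·(cos -1.0708 − cos -1.5708) = -4.8560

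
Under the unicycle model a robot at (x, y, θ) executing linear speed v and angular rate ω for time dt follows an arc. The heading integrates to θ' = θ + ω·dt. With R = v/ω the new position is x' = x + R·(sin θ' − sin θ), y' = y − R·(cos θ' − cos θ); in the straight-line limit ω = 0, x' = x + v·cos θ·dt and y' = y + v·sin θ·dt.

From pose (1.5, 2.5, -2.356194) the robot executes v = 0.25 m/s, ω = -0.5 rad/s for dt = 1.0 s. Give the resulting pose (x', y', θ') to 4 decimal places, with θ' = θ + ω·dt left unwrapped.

θ' = -2.3562 + -0.5·1.0 = -2.8562
R = v/ω = 0.25/-0.5 = -0.5000
x' = 1.5 + -0.5000·(sin -2.8562 − sin -2.3562) = 1.2872
y' = 2.5 − -0.5000·(cos -2.8562 − cos -2.3562) = 2.3738

(1.2872, 2.3738, -2.8562)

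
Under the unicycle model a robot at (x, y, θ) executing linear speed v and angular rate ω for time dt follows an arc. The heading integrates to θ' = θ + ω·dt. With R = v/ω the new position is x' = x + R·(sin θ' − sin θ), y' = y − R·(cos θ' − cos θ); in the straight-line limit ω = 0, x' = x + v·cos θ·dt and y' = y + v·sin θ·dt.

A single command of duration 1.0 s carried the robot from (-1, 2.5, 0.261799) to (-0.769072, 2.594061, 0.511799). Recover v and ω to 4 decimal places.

v = 0.2500, ω = 0.2500

Δθ = 0.511799 − 0.261799 = 0.250000
ω = Δθ/dt = 0.250000/1.0 = 0.2500
R = Δx/(sin θ' − sin θ) = 1.0000
v = R·ω = 1.0000·0.2500 = 0.2500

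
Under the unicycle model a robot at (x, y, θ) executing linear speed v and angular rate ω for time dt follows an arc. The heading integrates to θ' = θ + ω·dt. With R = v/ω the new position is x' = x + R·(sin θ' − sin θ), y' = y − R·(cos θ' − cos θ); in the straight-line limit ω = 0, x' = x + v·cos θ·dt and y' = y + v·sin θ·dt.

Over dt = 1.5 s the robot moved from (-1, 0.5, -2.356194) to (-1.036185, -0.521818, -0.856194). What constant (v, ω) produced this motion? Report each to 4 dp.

v = 0.7500, ω = 1.0000

Δθ = -0.856194 − -2.356194 = 1.500000
ω = Δθ/dt = 1.500000/1.5 = 1.0000
R = −Δy/(cos θ' − cos θ) = 0.7500
v = R·ω = 0.7500·1.0000 = 0.7500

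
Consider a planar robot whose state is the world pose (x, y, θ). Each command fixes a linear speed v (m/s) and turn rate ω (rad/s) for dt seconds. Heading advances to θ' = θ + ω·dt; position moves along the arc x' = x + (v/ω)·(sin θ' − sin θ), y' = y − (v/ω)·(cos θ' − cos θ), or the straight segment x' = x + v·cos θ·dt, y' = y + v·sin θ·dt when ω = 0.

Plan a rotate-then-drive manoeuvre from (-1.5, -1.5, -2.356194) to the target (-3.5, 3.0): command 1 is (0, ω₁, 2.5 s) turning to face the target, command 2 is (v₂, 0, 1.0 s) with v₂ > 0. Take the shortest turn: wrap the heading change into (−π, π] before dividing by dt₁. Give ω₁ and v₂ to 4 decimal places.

ω₁ = -0.7752, v₂ = 4.9244

heading to target = atan2(3−-1.5, -3.5−-1.5) = 1.9890
Δθ = wrap(1.9890 − -2.3562) = -1.9380; ω₁ = Δθ/dt₁ = -0.7752
distance = √((-3.5−-1.5)² + (3−-1.5)²) = 4.9244; v₂ = distance/dt₂ = 4.9244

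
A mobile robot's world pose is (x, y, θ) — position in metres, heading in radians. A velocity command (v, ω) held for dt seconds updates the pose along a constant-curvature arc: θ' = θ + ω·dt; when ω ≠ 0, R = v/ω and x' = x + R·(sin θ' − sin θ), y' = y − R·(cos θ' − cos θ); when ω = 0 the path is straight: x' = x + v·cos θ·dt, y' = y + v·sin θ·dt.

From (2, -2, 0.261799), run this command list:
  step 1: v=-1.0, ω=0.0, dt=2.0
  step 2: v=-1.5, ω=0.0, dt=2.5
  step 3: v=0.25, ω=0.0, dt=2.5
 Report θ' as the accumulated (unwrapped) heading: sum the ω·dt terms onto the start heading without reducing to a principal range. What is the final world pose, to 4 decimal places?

(-2.9504, -3.3264, 0.2618)

step 1: θ'=0.2618 (straight) → pose (0.0681, -2.5176, 0.2618)
step 2: θ'=0.2618 (straight) → pose (-3.5541, -3.4882, 0.2618)
step 3: θ'=0.2618 (straight) → pose (-2.9504, -3.3264, 0.2618)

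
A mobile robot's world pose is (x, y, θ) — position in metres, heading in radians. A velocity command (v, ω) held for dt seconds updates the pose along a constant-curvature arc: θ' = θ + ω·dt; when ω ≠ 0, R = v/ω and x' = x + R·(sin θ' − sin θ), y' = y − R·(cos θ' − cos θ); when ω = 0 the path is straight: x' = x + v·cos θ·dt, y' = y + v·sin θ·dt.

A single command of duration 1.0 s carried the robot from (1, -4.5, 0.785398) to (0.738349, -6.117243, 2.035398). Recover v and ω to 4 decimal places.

v = -1.7500, ω = 1.2500

Δθ = 2.035398 − 0.785398 = 1.250000
ω = Δθ/dt = 1.250000/1.0 = 1.2500
R = −Δy/(cos θ' − cos θ) = -1.4000
v = R·ω = -1.4000·1.2500 = -1.7500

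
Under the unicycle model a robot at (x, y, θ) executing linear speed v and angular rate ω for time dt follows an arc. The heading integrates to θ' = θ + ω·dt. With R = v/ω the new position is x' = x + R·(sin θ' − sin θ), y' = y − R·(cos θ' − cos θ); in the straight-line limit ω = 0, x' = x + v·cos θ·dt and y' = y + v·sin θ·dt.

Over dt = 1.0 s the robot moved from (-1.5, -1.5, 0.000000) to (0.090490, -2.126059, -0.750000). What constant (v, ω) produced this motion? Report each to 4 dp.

Δθ = -0.750000 − 0.000000 = -0.750000
ω = Δθ/dt = -0.750000/1.0 = -0.7500
R = Δx/(sin θ' − sin θ) = -2.3333
v = R·ω = -2.3333·-0.7500 = 1.7500

v = 1.7500, ω = -0.7500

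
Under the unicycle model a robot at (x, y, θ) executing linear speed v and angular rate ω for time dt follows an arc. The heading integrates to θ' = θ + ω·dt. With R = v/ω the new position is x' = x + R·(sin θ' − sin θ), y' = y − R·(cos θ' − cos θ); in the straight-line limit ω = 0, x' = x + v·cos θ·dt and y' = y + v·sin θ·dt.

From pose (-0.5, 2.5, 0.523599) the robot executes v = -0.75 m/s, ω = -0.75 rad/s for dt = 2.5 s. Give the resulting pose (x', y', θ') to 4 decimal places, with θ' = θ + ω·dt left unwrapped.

θ' = 0.5236 + -0.75·2.5 = -1.3514
R = v/ω = -0.75/-0.75 = 1.0000
x' = -0.5 + 1.0000·(sin -1.3514 − sin 0.5236) = -1.9760
y' = 2.5 − 1.0000·(cos -1.3514 − cos 0.5236) = 3.1484

(-1.9760, 3.1484, -1.3514)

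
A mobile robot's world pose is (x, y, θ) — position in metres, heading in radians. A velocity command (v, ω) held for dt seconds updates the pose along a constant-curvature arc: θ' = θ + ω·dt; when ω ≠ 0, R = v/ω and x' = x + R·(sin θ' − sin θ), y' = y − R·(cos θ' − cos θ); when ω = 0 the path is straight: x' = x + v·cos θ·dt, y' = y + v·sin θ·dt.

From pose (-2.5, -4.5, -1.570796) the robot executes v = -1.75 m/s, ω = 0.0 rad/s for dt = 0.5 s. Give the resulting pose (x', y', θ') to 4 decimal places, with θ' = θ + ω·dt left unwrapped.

(-2.5000, -3.6250, -1.5708)

θ' = -1.5708 + 0.0·0.5 = -1.5708
ω = 0 → straight: x' = -2.5 + -1.75·cos(-1.5708)·0.5 = -2.5000
y' = -4.5 + -1.75·sin(-1.5708)·0.5 = -3.6250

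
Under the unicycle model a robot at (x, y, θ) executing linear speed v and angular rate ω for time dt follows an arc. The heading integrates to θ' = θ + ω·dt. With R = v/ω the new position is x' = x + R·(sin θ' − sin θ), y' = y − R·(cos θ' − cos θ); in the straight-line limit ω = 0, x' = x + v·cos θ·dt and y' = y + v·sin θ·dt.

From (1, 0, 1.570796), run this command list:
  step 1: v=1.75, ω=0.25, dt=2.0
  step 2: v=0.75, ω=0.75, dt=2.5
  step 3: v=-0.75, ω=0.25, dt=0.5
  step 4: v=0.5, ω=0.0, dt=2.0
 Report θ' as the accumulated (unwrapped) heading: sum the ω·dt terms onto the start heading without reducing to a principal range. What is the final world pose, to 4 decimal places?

(-1.8107, 3.0547, 4.0708)

step 1: θ'=2.0708 (R=7.0000) → pose (0.1431, 3.3560, 2.0708)
step 2: θ'=3.9458 (R=1.0000) → pose (-1.4548, 3.5702, 3.9458)
step 3: θ'=4.0708 (R=-3.0000) → pose (-1.2122, 3.8559, 4.0708)
step 4: θ'=4.0708 (straight) → pose (-1.8107, 3.0547, 4.0708)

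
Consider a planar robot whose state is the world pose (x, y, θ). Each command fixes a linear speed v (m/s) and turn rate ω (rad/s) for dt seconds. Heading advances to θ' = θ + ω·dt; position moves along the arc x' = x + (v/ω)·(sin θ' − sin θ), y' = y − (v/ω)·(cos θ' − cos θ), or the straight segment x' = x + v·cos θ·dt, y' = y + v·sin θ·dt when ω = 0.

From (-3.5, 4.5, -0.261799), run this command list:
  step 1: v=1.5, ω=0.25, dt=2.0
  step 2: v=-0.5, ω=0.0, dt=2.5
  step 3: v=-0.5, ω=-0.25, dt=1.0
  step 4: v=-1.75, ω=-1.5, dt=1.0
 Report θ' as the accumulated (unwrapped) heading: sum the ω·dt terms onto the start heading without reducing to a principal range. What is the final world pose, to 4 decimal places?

(-3.3924, 5.2115, -1.5118)

step 1: θ'=0.2382 (R=6.0000) → pose (-0.5314, 4.4650, 0.2382)
step 2: θ'=0.2382 (straight) → pose (-1.7461, 4.1700, 0.2382)
step 3: θ'=-0.0118 (R=2.0000) → pose (-2.2416, 4.1137, -0.0118)
step 4: θ'=-1.5118 (R=1.1667) → pose (-3.3924, 5.2115, -1.5118)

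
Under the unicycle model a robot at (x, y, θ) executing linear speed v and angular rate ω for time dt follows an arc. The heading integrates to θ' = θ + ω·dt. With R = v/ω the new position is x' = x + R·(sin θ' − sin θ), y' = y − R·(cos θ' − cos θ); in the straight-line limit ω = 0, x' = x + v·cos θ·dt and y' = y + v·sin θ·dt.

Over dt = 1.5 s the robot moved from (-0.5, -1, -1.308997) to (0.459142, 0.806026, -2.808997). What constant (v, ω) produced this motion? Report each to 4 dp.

Δθ = -2.808997 − -1.308997 = -1.500000
ω = Δθ/dt = -1.500000/1.5 = -1.0000
R = −Δy/(cos θ' − cos θ) = 1.5000
v = R·ω = 1.5000·-1.0000 = -1.5000

v = -1.5000, ω = -1.0000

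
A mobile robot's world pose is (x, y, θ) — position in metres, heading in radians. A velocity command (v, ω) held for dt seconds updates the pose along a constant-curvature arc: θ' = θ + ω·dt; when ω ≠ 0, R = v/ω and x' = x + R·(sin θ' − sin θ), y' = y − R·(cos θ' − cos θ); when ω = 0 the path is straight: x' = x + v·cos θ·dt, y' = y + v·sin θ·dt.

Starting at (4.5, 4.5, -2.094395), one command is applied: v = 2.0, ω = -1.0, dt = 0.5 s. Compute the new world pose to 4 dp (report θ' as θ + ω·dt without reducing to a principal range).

(3.8085, 3.7920, -2.5944)

θ' = -2.0944 + -1.0·0.5 = -2.5944
R = v/ω = 2.0/-1.0 = -2.0000
x' = 4.5 + -2.0000·(sin -2.5944 − sin -2.0944) = 3.8085
y' = 4.5 − -2.0000·(cos -2.5944 − cos -2.0944) = 3.7920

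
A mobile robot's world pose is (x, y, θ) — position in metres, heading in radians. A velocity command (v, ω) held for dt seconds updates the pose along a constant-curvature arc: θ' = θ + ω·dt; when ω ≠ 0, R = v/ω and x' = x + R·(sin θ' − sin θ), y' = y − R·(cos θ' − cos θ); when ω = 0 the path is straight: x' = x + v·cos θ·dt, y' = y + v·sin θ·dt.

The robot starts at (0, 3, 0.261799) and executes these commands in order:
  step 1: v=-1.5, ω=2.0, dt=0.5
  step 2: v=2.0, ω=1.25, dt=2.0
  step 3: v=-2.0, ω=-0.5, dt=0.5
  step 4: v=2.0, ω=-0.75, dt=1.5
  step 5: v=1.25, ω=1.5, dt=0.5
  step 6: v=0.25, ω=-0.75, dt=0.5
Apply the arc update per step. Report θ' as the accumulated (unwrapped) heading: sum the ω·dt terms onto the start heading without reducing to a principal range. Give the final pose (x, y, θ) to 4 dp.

(-5.5777, 5.5598, 2.7618)

step 1: θ'=1.2618 (R=-0.7500) → pose (-0.5204, 2.5036, 1.2618)
step 2: θ'=3.7618 (R=1.6000) → pose (-2.9745, 4.2922, 3.7618)
step 3: θ'=3.5118 (R=4.0000) → pose (-2.0969, 4.7662, 3.5118)
step 4: θ'=2.3868 (R=-2.6667) → pose (-4.8888, 5.3098, 2.3868)
step 5: θ'=3.1368 (R=0.8333) → pose (-5.4557, 5.5361, 3.1368)
step 6: θ'=2.7618 (R=-0.3333) → pose (-5.5777, 5.5598, 2.7618)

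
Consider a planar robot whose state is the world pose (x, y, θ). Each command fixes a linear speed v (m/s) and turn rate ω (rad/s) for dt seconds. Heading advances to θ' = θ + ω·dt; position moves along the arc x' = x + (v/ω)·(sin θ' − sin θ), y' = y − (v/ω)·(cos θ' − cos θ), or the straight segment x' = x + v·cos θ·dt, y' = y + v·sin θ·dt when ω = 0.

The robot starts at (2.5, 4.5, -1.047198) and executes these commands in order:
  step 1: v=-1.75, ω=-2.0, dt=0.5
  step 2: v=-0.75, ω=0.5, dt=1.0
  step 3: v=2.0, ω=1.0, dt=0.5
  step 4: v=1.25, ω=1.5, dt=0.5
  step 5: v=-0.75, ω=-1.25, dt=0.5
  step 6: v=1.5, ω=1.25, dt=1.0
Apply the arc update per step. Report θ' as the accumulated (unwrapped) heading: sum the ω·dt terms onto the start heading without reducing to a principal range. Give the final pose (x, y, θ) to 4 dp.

(4.4321, 4.5291, 0.3278)

step 1: θ'=-2.0472 (R=0.8750) → pose (2.4802, 5.3388, -2.0472)
step 2: θ'=-1.5472 (R=-1.5000) → pose (2.6468, 6.0620, -1.5472)
step 3: θ'=-1.0472 (R=2.0000) → pose (2.9142, 5.1092, -1.0472)
step 4: θ'=-0.2972 (R=0.8333) → pose (3.3919, 4.7291, -0.2972)
step 5: θ'=-0.9222 (R=0.6000) → pose (3.0894, 4.9403, -0.9222)
step 6: θ'=0.3278 (R=1.2000) → pose (4.4321, 4.5291, 0.3278)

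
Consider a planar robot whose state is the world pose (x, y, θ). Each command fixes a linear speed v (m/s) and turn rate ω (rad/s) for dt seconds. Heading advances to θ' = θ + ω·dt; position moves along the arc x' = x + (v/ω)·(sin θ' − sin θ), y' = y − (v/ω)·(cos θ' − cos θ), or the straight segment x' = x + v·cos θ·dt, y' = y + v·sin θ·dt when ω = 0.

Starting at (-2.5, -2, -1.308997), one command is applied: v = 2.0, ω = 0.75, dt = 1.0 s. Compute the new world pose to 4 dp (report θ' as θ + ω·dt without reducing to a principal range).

(-1.3384, -3.5706, -0.5590)

θ' = -1.3090 + 0.75·1.0 = -0.5590
R = v/ω = 2.0/0.75 = 2.6667
x' = -2.5 + 2.6667·(sin -0.5590 − sin -1.3090) = -1.3384
y' = -2 − 2.6667·(cos -0.5590 − cos -1.3090) = -3.5706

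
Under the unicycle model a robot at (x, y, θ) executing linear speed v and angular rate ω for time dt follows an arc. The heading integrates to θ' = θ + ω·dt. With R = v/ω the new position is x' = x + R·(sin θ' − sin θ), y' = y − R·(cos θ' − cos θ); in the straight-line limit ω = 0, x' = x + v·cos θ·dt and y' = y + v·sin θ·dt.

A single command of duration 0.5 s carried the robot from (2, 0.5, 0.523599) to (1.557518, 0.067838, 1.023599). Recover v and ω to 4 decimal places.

Δθ = 1.023599 − 0.523599 = 0.500000
ω = Δθ/dt = 0.500000/0.5 = 1.0000
R = Δx/(sin θ' − sin θ) = -1.2500
v = R·ω = -1.2500·1.0000 = -1.2500

v = -1.2500, ω = 1.0000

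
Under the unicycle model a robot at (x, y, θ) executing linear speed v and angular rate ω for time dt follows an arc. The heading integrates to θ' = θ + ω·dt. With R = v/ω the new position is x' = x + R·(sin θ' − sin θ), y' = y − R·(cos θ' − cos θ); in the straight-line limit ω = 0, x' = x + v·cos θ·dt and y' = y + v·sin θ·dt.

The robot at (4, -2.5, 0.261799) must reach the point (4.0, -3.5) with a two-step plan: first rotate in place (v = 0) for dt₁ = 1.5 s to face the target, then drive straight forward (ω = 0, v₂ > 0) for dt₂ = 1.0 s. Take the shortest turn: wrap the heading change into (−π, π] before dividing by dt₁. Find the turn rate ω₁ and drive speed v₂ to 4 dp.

ω₁ = -1.2217, v₂ = 1.0000

heading to target = atan2(-3.5−-2.5, 4−4) = -1.5708
Δθ = wrap(-1.5708 − 0.2618) = -1.8326; ω₁ = Δθ/dt₁ = -1.2217
distance = √((4−4)² + (-3.5−-2.5)²) = 1.0000; v₂ = distance/dt₂ = 1.0000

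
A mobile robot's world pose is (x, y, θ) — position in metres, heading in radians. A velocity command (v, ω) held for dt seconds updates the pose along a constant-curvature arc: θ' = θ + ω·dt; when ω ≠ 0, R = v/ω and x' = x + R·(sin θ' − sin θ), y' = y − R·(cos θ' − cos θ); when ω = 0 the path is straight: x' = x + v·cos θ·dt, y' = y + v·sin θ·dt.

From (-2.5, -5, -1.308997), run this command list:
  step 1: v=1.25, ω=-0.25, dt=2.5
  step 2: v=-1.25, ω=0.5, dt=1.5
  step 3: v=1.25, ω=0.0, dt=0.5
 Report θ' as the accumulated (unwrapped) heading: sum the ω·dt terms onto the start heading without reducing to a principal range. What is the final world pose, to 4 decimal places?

step 1: θ'=-1.9340 (R=-5.0000) → pose (-2.6558, -8.0704, -1.9340)
step 2: θ'=-1.1840 (R=-2.5000) → pose (-2.6774, -6.2392, -1.1840)
step 3: θ'=-1.1840 (straight) → pose (-2.4416, -6.8180, -1.1840)

(-2.4416, -6.8180, -1.1840)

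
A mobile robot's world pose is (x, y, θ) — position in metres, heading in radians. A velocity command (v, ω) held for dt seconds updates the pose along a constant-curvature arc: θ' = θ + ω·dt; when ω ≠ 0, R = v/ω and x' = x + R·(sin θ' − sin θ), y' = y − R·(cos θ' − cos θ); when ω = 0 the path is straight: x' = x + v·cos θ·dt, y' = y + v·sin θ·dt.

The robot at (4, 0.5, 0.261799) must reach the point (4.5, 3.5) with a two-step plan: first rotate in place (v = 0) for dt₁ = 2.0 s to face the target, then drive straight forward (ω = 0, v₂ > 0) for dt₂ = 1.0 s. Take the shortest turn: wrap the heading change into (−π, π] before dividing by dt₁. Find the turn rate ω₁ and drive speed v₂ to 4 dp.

ω₁ = 0.5719, v₂ = 3.0414

heading to target = atan2(3.5−0.5, 4.5−4) = 1.4056
Δθ = wrap(1.4056 − 0.2618) = 1.1438; ω₁ = Δθ/dt₁ = 0.5719
distance = √((4.5−4)² + (3.5−0.5)²) = 3.0414; v₂ = distance/dt₂ = 3.0414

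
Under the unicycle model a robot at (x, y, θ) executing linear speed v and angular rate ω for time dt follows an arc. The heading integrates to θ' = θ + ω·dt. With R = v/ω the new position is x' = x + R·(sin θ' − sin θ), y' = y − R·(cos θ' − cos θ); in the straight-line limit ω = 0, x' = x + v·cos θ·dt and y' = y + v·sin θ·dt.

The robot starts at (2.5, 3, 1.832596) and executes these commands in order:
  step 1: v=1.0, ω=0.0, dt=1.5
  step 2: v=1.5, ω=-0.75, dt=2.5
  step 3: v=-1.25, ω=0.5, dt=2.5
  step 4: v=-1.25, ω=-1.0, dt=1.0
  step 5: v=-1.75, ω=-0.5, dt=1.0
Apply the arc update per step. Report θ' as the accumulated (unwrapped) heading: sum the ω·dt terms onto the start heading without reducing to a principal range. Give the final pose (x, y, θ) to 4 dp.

step 1: θ'=1.8326 (straight) → pose (2.1118, 4.4489, 1.8326)
step 2: θ'=-0.0424 (R=-2.0000) → pose (4.1284, 6.9647, -0.0424)
step 3: θ'=1.2076 (R=-2.5000) → pose (1.6855, 5.3551, 1.2076)
step 4: θ'=0.2076 (R=1.2500) → pose (0.7747, 4.5761, 0.2076)
step 5: θ'=-0.2924 (R=3.5000) → pose (-0.9556, 4.6495, -0.2924)

(-0.9556, 4.6495, -0.2924)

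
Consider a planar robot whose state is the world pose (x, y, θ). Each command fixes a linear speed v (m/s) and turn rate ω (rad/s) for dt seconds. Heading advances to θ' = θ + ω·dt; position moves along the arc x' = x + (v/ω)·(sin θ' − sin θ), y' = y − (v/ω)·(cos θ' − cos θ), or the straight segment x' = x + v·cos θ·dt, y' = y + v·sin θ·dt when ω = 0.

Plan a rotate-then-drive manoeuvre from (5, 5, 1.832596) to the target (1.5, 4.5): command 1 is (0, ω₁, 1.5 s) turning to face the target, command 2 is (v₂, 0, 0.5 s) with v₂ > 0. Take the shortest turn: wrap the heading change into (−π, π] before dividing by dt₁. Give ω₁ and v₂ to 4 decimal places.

heading to target = atan2(4.5−5, 1.5−5) = -2.9997
Δθ = wrap(-2.9997 − 1.8326) = 1.4509; ω₁ = Δθ/dt₁ = 0.9673
distance = √((1.5−5)² + (4.5−5)²) = 3.5355; v₂ = distance/dt₂ = 7.0711

ω₁ = 0.9673, v₂ = 7.0711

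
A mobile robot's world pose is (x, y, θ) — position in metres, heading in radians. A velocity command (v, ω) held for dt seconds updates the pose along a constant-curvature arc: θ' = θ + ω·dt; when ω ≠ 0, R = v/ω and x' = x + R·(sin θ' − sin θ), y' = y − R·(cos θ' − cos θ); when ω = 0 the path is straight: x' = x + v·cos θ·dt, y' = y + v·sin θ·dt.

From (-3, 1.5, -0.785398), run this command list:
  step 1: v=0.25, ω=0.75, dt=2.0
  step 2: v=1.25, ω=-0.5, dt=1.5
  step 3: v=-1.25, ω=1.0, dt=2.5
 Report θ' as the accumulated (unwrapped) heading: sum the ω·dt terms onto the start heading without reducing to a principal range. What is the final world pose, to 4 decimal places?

step 1: θ'=0.7146 (R=0.3333) → pose (-2.5459, 1.4839, 0.7146)
step 2: θ'=-0.0354 (R=-2.5000) → pose (-0.8191, 2.0940, -0.0354)
step 3: θ'=2.4646 (R=-1.2500) → pose (-1.6464, -0.1296, 2.4646)

(-1.6464, -0.1296, 2.4646)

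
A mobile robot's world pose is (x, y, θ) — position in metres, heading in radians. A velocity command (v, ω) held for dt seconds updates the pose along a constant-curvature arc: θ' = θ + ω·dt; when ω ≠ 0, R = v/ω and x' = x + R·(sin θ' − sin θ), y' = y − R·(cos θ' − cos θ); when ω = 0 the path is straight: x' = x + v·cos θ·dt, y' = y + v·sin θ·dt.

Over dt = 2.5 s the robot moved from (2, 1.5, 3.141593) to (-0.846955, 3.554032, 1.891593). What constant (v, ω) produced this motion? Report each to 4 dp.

Δθ = 1.891593 − 3.141593 = -1.250000
ω = Δθ/dt = -1.250000/2.5 = -0.5000
R = Δx/(sin θ' − sin θ) = -3.0000
v = R·ω = -3.0000·-0.5000 = 1.5000

v = 1.5000, ω = -0.5000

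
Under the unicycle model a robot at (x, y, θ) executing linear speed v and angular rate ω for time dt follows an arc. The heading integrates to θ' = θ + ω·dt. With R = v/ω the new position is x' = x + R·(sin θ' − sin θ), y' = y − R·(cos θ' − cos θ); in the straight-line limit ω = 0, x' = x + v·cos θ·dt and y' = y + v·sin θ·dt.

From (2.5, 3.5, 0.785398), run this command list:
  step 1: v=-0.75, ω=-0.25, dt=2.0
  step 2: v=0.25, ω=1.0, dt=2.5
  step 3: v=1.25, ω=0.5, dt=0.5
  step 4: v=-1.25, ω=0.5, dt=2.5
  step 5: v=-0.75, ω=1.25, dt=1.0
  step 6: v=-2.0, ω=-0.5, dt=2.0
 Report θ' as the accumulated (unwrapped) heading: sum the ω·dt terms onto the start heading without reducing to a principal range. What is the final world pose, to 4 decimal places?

step 1: θ'=0.2854 (R=3.0000) → pose (1.2233, 2.7427, 0.2854)
step 2: θ'=2.7854 (R=0.2500) → pose (1.2401, 3.2169, 2.7854)
step 3: θ'=3.0354 (R=2.5000) → pose (0.6333, 3.3597, 3.0354)
step 4: θ'=4.2854 (R=-2.5000) → pose (3.1738, 4.8103, 4.2854)
step 5: θ'=5.5354 (R=-0.6000) → pose (3.0357, 5.4987, 5.5354)
step 6: θ'=4.5354 (R=4.0000) → pose (1.8183, 9.1357, 4.5354)

(1.8183, 9.1357, 4.5354)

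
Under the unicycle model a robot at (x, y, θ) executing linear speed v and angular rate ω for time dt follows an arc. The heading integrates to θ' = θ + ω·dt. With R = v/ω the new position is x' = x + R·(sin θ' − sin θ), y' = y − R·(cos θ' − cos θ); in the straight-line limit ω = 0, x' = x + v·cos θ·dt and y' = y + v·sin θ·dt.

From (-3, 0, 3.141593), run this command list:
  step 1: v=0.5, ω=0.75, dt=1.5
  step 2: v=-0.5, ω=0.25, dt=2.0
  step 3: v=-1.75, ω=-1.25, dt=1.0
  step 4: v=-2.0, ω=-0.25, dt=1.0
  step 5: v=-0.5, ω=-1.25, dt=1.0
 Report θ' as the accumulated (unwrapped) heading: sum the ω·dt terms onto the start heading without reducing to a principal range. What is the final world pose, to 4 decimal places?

step 1: θ'=4.2666 (R=0.6667) → pose (-3.6015, -0.3792, 4.2666)
step 2: θ'=4.7666 (R=-2.0000) → pose (-3.4090, 0.5915, 4.7666)
step 3: θ'=3.5166 (R=1.4000) → pose (-2.5238, 1.9701, 3.5166)
step 4: θ'=3.2666 (R=8.0000) → pose (-0.5910, 2.4636, 3.2666)
step 5: θ'=2.0166 (R=0.4000) → pose (-0.1803, 2.2392, 2.0166)

(-0.1803, 2.2392, 2.0166)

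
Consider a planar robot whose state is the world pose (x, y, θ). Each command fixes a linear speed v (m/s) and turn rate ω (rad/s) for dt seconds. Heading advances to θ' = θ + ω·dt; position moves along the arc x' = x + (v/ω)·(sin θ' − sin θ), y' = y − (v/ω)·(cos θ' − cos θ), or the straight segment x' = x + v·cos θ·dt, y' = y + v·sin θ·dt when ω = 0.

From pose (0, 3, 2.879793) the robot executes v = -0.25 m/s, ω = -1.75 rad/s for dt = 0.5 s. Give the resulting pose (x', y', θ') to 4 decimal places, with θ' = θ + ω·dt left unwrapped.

(0.0926, 2.9221, 2.0048)

θ' = 2.8798 + -1.75·0.5 = 2.0048
R = v/ω = -0.25/-1.75 = 0.1429
x' = 0 + 0.1429·(sin 2.0048 − sin 2.8798) = 0.0926
y' = 3 − 0.1429·(cos 2.0048 − cos 2.8798) = 2.9221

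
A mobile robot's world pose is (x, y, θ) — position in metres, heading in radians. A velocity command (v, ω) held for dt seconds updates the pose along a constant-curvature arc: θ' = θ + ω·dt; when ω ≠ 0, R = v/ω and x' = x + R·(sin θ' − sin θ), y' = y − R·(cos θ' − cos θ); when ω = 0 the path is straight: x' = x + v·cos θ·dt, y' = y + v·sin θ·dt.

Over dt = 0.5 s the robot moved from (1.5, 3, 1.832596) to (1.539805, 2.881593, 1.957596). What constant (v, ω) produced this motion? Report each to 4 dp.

Δθ = 1.957596 − 1.832596 = 0.125000
ω = Δθ/dt = 0.125000/0.5 = 0.2500
R = −Δy/(cos θ' − cos θ) = -1.0000
v = R·ω = -1.0000·0.2500 = -0.2500

v = -0.2500, ω = 0.2500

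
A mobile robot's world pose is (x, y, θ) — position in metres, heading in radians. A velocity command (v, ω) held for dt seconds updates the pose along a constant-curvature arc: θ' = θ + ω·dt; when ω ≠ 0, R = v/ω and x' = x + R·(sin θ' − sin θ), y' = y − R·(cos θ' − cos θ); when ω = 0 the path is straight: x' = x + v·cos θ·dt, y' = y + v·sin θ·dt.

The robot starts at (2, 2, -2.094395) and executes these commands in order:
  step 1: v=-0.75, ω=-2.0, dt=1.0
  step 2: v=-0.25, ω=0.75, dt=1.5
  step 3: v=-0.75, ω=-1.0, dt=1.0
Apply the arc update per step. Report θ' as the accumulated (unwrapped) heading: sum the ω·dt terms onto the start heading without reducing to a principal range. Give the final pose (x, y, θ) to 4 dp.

step 1: θ'=-4.0944 (R=0.3750) → pose (2.6304, 2.0298, -4.0944)
step 2: θ'=-2.9694 (R=-0.3333) → pose (2.9592, 1.8945, -2.9694)
step 3: θ'=-3.9694 (R=0.7500) → pose (3.6400, 1.6630, -3.9694)

(3.6400, 1.6630, -3.9694)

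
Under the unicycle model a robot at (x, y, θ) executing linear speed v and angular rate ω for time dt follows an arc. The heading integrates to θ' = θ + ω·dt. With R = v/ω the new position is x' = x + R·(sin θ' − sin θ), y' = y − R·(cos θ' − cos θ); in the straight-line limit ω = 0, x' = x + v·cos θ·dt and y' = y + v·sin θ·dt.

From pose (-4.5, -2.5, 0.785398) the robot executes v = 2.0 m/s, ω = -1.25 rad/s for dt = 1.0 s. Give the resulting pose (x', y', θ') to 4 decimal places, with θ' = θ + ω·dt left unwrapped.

(-2.6517, -2.2010, -0.4646)

θ' = 0.7854 + -1.25·1.0 = -0.4646
R = v/ω = 2.0/-1.25 = -1.6000
x' = -4.5 + -1.6000·(sin -0.4646 − sin 0.7854) = -2.6517
y' = -2.5 − -1.6000·(cos -0.4646 − cos 0.7854) = -2.2010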